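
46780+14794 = 61574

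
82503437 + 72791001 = 155294438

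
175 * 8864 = 1551200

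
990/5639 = 990/5639 = 0.18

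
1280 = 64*20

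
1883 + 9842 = 11725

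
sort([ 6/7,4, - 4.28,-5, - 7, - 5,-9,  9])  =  [ - 9, - 7,- 5, - 5, - 4.28, 6/7, 4,  9]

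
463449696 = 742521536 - 279071840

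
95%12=11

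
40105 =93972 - 53867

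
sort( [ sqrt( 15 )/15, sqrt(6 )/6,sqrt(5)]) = [sqrt(15 ) /15, sqrt(6)/6 , sqrt( 5) ] 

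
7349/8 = 918 + 5/8  =  918.62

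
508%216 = 76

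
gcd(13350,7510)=10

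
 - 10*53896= - 538960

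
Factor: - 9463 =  - 9463^1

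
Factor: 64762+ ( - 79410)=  - 14648 = - 2^3*1831^1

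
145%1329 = 145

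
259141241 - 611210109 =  - 352068868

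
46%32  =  14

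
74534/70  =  37267/35 =1064.77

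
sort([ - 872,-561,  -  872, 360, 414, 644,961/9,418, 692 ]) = [ - 872, - 872, - 561, 961/9, 360,414,418, 644, 692]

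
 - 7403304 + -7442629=  -  14845933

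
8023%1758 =991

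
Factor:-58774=- 2^1*29387^1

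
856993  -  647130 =209863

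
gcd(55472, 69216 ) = 16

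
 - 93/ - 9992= 93/9992 = 0.01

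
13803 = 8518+5285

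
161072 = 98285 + 62787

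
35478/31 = 1144 + 14/31 = 1144.45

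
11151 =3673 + 7478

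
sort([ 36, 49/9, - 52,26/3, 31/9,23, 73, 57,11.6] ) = [ - 52,31/9,49/9,26/3,11.6, 23,36, 57,73 ]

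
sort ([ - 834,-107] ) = [ - 834, - 107]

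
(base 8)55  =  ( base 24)1l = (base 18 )29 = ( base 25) 1k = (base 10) 45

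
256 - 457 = - 201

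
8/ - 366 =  - 1 + 179/183 = - 0.02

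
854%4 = 2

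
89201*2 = 178402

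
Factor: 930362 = 2^1*53^1*67^1*131^1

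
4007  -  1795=2212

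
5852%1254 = 836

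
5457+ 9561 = 15018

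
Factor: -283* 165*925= -43192875 = - 3^1 * 5^3 * 11^1*37^1* 283^1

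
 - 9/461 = - 1 + 452/461 = -0.02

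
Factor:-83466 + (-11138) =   -  94604 = -2^2*67^1*353^1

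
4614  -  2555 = 2059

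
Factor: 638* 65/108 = 20735/54 = 2^ (-1 ) * 3^(- 3 ) * 5^1*11^1*13^1 * 29^1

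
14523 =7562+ 6961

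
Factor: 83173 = 31^1 * 2683^1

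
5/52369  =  5/52369  =  0.00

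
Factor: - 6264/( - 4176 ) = 2^ (-1)*3^1 = 3/2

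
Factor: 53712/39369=2^4  *  3^1*11^(-1)*373^1*1193^( - 1)=   17904/13123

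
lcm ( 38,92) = 1748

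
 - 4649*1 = -4649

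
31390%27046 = 4344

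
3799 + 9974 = 13773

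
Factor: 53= 53^1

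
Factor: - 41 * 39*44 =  - 2^2*3^1*11^1*13^1 * 41^1=-  70356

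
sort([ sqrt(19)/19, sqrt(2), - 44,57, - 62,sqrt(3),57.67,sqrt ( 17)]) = [ - 62, - 44,sqrt(19)/19, sqrt(2 ), sqrt(3 ) , sqrt(17 ),  57 , 57.67 ]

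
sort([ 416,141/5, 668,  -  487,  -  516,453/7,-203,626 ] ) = [ - 516,  -  487, - 203,141/5, 453/7  ,  416,626,668 ] 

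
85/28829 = 85/28829 = 0.00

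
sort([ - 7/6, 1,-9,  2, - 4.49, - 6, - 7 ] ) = [ - 9,- 7,  -  6, - 4.49 , - 7/6,1, 2]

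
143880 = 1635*88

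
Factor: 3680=2^5*5^1*23^1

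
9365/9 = 1040 + 5/9= 1040.56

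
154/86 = 1+34/43 = 1.79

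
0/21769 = 0 = 0.00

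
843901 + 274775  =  1118676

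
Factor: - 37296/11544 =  - 42/13=- 2^1*3^1*7^1*13^( - 1 ) 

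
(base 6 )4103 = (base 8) 1607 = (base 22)1j1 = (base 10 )903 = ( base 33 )RC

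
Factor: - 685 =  - 5^1*137^1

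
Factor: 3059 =7^1*19^1  *23^1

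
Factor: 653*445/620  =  58117/124= 2^ (-2 ) * 31^( - 1)*89^1*653^1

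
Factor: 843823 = 843823^1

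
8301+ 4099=12400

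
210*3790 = 795900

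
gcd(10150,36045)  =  5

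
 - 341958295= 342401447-684359742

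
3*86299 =258897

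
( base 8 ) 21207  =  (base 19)1594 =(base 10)8839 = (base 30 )9OJ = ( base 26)d1p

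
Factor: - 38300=-2^2*5^2*383^1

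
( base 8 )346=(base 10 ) 230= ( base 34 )6q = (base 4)3212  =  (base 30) 7K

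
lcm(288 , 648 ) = 2592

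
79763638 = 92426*863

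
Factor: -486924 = -2^2* 3^1*40577^1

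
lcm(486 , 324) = 972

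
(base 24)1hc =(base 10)996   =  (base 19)2E8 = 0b1111100100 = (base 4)33210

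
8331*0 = 0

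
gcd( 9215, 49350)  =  5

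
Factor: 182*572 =2^3*7^1*11^1*13^2  =  104104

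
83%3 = 2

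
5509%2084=1341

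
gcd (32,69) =1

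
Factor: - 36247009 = -17^1 * 2132177^1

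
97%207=97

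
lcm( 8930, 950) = 44650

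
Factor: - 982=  - 2^1*491^1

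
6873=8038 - 1165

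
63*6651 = 419013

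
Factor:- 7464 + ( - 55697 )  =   - 63161 = - 7^2*1289^1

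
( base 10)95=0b1011111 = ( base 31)32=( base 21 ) 4B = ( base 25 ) 3k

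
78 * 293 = 22854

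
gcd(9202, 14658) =2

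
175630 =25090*7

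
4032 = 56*72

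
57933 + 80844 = 138777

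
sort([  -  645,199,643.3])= [ - 645,199, 643.3]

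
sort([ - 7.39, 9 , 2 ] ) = [-7.39, 2,9 ]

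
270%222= 48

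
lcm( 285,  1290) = 24510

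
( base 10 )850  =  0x352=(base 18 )2b4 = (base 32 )qi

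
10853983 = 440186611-429332628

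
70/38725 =14/7745  =  0.00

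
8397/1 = 8397 = 8397.00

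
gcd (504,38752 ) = 56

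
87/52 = 87/52 =1.67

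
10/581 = 10/581 = 0.02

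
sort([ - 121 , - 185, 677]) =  [ - 185, - 121,677]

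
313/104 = 313/104 = 3.01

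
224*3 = 672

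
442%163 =116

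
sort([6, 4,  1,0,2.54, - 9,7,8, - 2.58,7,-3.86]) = [ - 9,-3.86,  -  2.58, 0, 1, 2.54, 4,6,  7, 7,8]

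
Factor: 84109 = 241^1*349^1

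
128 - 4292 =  - 4164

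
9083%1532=1423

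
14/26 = 7/13 = 0.54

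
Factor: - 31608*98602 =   -  3116612016=-2^4*3^2*7^1*439^1*7043^1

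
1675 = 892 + 783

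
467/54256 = 467/54256 =0.01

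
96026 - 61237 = 34789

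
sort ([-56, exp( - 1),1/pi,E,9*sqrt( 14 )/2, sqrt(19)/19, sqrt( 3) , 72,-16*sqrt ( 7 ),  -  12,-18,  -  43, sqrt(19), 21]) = [ - 56,- 43, -16*sqrt(7 ), -18,- 12,sqrt(19 )/19,1/pi,exp(-1 ), sqrt(3 ), E, sqrt(19), 9* sqrt (14 )/2, 21,72]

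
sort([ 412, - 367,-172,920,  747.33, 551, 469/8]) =[ - 367, - 172,469/8, 412,551,747.33, 920] 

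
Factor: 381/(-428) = -2^(-2)*3^1 *107^ (-1)*127^1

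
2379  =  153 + 2226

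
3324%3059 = 265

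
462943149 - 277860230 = 185082919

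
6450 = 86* 75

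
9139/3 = 3046+1/3 = 3046.33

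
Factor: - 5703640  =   - 2^3*5^1*142591^1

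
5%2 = 1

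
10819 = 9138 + 1681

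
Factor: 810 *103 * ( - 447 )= - 2^1*3^5*5^1* 103^1*149^1 = - 37293210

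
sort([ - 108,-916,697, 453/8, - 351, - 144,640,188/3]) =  [ - 916,- 351, - 144, - 108, 453/8 , 188/3 , 640, 697 ] 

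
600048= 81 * 7408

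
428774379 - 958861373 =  - 530086994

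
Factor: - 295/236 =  - 2^( - 2)*5^1 = -5/4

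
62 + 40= 102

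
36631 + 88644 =125275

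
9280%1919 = 1604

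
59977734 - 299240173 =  - 239262439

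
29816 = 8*3727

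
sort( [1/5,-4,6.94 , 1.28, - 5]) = [ - 5, - 4, 1/5, 1.28,6.94]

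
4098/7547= 4098/7547=0.54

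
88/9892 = 22/2473= 0.01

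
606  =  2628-2022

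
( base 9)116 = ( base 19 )51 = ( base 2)1100000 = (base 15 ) 66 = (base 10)96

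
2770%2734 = 36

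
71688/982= 73  +  1/491 =73.00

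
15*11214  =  168210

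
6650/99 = 6650/99 = 67.17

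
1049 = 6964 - 5915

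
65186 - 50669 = 14517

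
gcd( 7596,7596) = 7596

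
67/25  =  2+ 17/25 = 2.68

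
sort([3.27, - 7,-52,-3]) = [ - 52,  -  7, - 3, 3.27]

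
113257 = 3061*37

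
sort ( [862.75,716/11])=[ 716/11,862.75]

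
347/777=347/777 = 0.45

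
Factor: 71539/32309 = 13^1*5503^1*32309^( - 1)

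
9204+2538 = 11742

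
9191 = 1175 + 8016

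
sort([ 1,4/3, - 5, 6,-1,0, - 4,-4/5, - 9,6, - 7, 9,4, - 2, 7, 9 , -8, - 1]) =[-9,-8,-7, - 5, - 4 ,-2  , - 1, - 1,  -  4/5 , 0,1, 4/3, 4,6,6, 7, 9, 9 ]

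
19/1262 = 19/1262  =  0.02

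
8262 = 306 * 27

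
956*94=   89864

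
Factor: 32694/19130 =16347/9565= 3^1*5^( - 1)*1913^(-1)*5449^1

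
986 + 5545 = 6531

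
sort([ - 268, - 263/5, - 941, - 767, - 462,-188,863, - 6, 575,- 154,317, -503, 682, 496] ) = [ - 941,-767 , - 503, - 462, - 268, - 188, - 154 ,-263/5, -6,317, 496,575 , 682 , 863] 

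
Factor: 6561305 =5^1*31^1*42331^1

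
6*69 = 414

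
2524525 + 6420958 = 8945483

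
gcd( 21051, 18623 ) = 1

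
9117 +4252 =13369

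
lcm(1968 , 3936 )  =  3936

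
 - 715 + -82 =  - 797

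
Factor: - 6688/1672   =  -4 = - 2^2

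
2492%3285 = 2492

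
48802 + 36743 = 85545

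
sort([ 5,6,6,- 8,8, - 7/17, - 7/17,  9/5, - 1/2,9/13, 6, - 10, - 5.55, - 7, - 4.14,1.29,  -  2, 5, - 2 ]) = [ - 10,-8, - 7, - 5.55 , - 4.14, - 2, - 2,-1/2, - 7/17, - 7/17,9/13,1.29,9/5,5,5, 6,  6,6 , 8]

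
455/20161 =455/20161= 0.02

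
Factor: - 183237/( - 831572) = 2^( - 2) *3^1*7^( - 1 )*17^( - 1 )*103^1 * 593^1*1747^( - 1 ) 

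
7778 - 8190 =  - 412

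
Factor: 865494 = 2^1*3^2 * 7^1*6869^1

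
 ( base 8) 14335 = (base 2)1100011011101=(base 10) 6365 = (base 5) 200430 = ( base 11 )4867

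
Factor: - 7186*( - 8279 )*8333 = 495754285702 =2^1*13^1*17^1*487^1*641^1  *  3593^1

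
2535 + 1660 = 4195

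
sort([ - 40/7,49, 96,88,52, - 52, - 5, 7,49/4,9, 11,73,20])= [ - 52, - 40/7,-5,7,  9,  11, 49/4,20, 49,52, 73, 88, 96 ] 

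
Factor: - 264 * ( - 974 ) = 2^4 * 3^1 * 11^1 *487^1 = 257136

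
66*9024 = 595584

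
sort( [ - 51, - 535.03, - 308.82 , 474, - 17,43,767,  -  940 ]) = [ - 940,-535.03, - 308.82, - 51,-17,  43, 474, 767 ]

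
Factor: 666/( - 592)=  -  2^( -3)*3^2 = - 9/8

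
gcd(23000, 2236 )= 4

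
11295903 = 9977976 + 1317927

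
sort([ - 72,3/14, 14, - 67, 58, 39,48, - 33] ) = [ - 72, - 67, - 33, 3/14,14 , 39,48,58 ]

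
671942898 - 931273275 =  - 259330377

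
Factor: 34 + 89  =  123 = 3^1*41^1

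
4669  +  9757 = 14426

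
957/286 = 87/26 =3.35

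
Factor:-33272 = -2^3*4159^1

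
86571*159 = 13764789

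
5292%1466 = 894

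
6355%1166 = 525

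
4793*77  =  369061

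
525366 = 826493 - 301127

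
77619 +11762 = 89381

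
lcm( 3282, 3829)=22974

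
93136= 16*5821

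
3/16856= 3/16856 = 0.00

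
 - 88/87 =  - 88/87 = - 1.01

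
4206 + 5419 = 9625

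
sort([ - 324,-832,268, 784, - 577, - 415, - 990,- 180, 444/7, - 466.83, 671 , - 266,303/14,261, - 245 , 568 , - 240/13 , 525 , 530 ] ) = [ - 990, - 832 ,  -  577 , - 466.83  , - 415, - 324, - 266,-245, - 180,- 240/13,303/14,444/7,261,268, 525, 530 , 568,671 , 784 ] 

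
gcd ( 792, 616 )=88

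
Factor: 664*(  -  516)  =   - 342624 = - 2^5*3^1 * 43^1*83^1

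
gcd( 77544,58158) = 19386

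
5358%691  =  521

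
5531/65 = 85 + 6/65 = 85.09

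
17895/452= 17895/452 = 39.59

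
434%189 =56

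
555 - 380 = 175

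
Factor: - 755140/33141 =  - 2^2 * 3^ ( - 1 )*5^1*17^1*2221^1*11047^(-1 ) 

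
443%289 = 154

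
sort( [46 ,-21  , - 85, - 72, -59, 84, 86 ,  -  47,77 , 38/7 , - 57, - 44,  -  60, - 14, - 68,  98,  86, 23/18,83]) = [  -  85,  -  72 , - 68, - 60  , -59,  -  57,  -  47, - 44,- 21,- 14, 23/18, 38/7, 46, 77 , 83, 84,86 , 86,98 ] 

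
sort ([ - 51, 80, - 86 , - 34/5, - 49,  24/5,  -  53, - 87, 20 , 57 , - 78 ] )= [ - 87, - 86, - 78,  -  53, - 51, - 49, - 34/5 , 24/5,20, 57 , 80] 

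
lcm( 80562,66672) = 1933488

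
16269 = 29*561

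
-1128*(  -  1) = 1128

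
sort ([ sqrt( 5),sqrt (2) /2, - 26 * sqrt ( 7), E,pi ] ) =[-26* sqrt( 7 ),sqrt (2 )/2,sqrt(5),E,pi] 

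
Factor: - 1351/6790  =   - 193/970 =-2^( - 1 )*5^( - 1)*97^(-1)*193^1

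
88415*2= 176830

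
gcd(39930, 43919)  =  1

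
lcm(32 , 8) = 32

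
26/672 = 13/336 = 0.04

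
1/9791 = 1/9791  =  0.00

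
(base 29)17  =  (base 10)36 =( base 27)19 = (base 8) 44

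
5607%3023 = 2584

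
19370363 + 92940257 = 112310620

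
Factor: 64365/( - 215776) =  - 2^(-5)*3^1*5^1* 7^1*11^( - 1 ) = - 105/352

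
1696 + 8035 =9731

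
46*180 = 8280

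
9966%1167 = 630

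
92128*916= 84389248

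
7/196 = 1/28=0.04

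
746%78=44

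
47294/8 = 23647/4 = 5911.75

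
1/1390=1/1390  =  0.00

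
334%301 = 33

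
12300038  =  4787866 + 7512172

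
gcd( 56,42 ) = 14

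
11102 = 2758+8344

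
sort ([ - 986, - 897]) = [  -  986, - 897 ]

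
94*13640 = 1282160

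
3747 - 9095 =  - 5348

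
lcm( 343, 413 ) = 20237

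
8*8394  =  67152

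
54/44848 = 27/22424 = 0.00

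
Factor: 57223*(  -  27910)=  - 2^1*5^1*2791^1*57223^1 =-  1597093930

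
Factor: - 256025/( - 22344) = 275/24 =2^( - 3 )*3^(  -  1)*5^2*11^1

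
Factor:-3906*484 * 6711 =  - 12687172344 = -2^3*3^3* 7^1*11^2*31^1*2237^1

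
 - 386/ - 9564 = 193/4782= 0.04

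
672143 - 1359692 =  - 687549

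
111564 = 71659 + 39905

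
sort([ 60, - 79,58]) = [ - 79, 58, 60]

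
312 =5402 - 5090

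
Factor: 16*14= 224 = 2^5 *7^1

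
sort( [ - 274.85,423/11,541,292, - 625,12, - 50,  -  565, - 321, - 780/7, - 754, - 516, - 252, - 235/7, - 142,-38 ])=[ - 754,-625, - 565, - 516, - 321, - 274.85, - 252,  -  142,  -  780/7, -50, - 38 ,-235/7  ,  12, 423/11, 292,  541]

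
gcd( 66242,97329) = 1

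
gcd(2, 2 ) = 2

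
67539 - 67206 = 333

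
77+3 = 80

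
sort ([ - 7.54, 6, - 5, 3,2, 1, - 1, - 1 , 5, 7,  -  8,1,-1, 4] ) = [-8,-7.54, - 5, - 1, - 1, - 1,1,1,2, 3, 4, 5, 6, 7] 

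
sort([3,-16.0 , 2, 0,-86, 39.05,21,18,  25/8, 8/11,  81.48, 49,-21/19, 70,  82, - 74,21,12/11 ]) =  [ - 86, - 74 ,-16.0,-21/19,0 , 8/11, 12/11,2,3,  25/8,  18,21, 21, 39.05,49, 70, 81.48 , 82]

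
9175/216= 9175/216 = 42.48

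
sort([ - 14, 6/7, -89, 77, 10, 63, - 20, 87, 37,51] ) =[ - 89,-20, - 14,  6/7,10,37, 51, 63 , 77, 87 ]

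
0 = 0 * 459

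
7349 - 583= 6766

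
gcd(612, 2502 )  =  18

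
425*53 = 22525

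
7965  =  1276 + 6689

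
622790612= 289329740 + 333460872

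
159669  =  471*339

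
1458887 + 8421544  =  9880431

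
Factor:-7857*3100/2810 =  - 2435670/281 = - 2^1*3^4*5^1 * 31^1*97^1*281^(-1)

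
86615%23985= 14660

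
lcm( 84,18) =252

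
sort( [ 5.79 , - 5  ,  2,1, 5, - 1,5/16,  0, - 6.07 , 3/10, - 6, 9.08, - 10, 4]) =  [ -10, -6.07, - 6,-5, - 1,0,  3/10, 5/16,  1 , 2,  4, 5,5.79,9.08]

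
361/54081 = 361/54081 = 0.01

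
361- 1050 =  - 689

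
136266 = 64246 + 72020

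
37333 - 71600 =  - 34267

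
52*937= 48724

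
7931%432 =155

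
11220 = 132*85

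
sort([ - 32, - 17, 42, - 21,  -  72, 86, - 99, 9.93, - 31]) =[ - 99, - 72,-32, - 31, -21, - 17, 9.93, 42,86 ]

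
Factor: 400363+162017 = 2^2 * 3^1* 5^1*7^1 * 13^1 * 103^1 = 562380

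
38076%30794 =7282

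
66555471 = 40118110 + 26437361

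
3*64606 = 193818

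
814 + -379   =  435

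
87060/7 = 87060/7 = 12437.14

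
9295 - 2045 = 7250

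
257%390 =257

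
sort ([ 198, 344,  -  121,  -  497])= [ - 497, - 121, 198, 344 ] 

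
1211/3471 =1211/3471  =  0.35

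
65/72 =65/72= 0.90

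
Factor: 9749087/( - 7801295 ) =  - 5^( - 1 )*47^ ( -1 )*89^( - 1 ) * 373^( -1) * 479^1*20353^1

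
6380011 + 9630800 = 16010811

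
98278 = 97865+413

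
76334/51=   1496+38/51=1496.75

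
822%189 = 66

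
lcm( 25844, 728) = 51688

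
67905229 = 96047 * 707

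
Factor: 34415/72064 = 2^ ( - 7)*5^1*563^(  -  1)*6883^1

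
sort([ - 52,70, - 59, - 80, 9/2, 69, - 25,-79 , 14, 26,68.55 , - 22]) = [ - 80, - 79, -59, -52, - 25, - 22,9/2, 14,26,68.55,69,  70]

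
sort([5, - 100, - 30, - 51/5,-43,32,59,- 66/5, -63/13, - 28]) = [ - 100, - 43, - 30, - 28, - 66/5, - 51/5,-63/13, 5,32,59]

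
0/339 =0 = 0.00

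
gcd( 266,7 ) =7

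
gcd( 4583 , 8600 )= 1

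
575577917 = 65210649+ 510367268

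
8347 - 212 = 8135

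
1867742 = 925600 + 942142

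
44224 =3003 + 41221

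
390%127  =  9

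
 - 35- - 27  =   - 8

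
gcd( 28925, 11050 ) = 325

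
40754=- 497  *( - 82)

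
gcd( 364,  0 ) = 364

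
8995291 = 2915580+6079711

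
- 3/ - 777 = 1/259 =0.00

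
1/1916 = 1/1916 = 0.00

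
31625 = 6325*5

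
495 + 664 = 1159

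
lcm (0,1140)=0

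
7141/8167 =7141/8167 = 0.87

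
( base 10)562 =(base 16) 232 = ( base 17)1G1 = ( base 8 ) 1062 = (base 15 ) 277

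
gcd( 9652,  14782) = 38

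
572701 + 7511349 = 8084050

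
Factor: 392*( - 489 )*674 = -2^4*3^1*7^2*163^1 * 337^1 =- 129197712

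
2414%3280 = 2414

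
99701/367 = 271 + 244/367 = 271.66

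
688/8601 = 688/8601 = 0.08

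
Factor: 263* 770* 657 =133049070 = 2^1*3^2*5^1*7^1 * 11^1 *73^1  *263^1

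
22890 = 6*3815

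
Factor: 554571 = 3^2*43^1 * 1433^1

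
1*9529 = 9529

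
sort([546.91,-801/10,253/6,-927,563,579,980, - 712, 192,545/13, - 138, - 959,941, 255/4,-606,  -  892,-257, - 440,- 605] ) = [ - 959,-927 , - 892, - 712, - 606, - 605,-440,- 257, - 138,  -  801/10, 545/13, 253/6,255/4,192,546.91, 563,579,941,980 ]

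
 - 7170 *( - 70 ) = 501900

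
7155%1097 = 573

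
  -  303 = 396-699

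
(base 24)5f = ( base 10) 135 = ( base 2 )10000111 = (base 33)43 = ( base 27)50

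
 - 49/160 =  - 1  +  111/160 = - 0.31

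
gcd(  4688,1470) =2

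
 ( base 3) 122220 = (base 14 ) 267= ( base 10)483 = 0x1e3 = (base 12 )343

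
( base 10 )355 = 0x163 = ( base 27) d4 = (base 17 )13F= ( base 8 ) 543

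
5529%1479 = 1092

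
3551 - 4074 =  - 523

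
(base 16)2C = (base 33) 1B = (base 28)1g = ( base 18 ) 28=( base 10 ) 44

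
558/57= 186/19 =9.79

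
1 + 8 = 9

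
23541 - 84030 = - 60489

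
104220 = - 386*( - 270) 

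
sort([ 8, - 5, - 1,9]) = [ - 5, - 1,  8,9]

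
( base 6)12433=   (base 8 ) 3545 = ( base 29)278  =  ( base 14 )993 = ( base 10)1893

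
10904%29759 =10904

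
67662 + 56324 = 123986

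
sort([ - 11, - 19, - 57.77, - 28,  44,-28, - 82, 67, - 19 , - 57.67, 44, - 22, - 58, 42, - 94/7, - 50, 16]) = [ - 82, - 58, - 57.77, - 57.67, - 50, - 28, - 28, - 22, - 19, - 19, - 94/7, - 11, 16, 42,44,  44,67]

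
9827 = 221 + 9606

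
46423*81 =3760263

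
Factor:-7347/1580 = -93/20 = - 2^( - 2)*3^1*5^ (  -  1 ) *31^1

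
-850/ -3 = 283 + 1/3 = 283.33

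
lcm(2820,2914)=87420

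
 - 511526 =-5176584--4665058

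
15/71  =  15/71 = 0.21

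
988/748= 1 + 60/187 = 1.32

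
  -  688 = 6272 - 6960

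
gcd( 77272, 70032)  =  8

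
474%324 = 150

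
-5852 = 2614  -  8466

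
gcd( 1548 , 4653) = 9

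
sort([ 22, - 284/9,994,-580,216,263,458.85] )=[ - 580, -284/9,22, 216,263, 458.85,994]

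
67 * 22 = 1474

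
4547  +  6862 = 11409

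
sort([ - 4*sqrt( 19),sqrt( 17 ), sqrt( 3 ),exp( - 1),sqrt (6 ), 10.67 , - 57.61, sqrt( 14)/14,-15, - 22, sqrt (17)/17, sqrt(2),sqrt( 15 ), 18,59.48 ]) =[ - 57.61, -22,-4*sqrt( 19),-15 , sqrt(17) /17, sqrt( 14)/14, exp(-1), sqrt( 2) , sqrt( 3 ), sqrt(  6),sqrt( 15) , sqrt(17) , 10.67, 18, 59.48]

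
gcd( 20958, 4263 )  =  21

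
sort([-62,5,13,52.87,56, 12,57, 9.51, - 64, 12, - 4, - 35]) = [ - 64, - 62, - 35, - 4,5, 9.51,12,12,13,52.87,56, 57]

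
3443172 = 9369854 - 5926682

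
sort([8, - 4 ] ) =[- 4, 8] 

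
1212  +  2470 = 3682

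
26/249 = 26/249= 0.10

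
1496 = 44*34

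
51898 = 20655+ 31243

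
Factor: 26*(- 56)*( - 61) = 88816 = 2^4*7^1*13^1*61^1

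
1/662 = 1/662 = 0.00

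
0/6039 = 0 = 0.00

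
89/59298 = 89/59298 = 0.00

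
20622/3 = 6874 = 6874.00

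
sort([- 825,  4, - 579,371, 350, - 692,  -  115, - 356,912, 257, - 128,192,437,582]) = [ - 825 ,- 692,-579 ,  -  356, - 128, - 115,4, 192 , 257, 350  ,  371,437,582,912 ] 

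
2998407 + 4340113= 7338520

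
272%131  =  10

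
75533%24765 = 1238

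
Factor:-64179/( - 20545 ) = 3^3*5^( - 1)*7^ ( - 1)*587^( - 1 )*2377^1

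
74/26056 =37/13028= 0.00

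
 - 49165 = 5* ( - 9833 ) 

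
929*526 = 488654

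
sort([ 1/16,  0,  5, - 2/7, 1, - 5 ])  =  [ - 5, - 2/7, 0,  1/16,  1, 5]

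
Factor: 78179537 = 1103^1*70879^1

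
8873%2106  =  449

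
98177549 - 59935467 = 38242082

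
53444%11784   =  6308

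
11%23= 11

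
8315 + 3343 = 11658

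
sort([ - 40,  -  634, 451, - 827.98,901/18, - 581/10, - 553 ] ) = [ - 827.98, - 634, - 553, - 581/10, - 40, 901/18, 451] 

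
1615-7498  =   - 5883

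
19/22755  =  19/22755 = 0.00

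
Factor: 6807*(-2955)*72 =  -2^3*3^4* 5^1*197^1*2269^1 = - 1448257320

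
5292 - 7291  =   -1999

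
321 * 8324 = 2672004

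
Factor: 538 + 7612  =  8150=2^1*5^2*163^1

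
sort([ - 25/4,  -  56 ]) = [ - 56,-25/4] 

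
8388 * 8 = 67104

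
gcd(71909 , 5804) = 1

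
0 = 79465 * 0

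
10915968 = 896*12183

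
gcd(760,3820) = 20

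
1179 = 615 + 564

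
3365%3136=229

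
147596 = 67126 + 80470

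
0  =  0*3467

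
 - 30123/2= - 15062 + 1/2 = - 15061.50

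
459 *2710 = 1243890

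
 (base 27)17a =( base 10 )928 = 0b1110100000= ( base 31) TT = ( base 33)s4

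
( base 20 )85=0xa5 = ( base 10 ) 165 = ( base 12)119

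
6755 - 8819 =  - 2064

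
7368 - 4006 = 3362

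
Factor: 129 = 3^1*43^1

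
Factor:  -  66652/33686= - 2^1*19^1 * 877^1*16843^( - 1)=- 33326/16843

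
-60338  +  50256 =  - 10082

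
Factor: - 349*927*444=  - 2^2 *3^3*37^1*103^1 * 349^1 = -143644212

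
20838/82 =254+5/41 =254.12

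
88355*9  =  795195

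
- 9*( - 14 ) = 126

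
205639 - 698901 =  - 493262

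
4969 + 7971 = 12940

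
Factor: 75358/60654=3^(  -  1 )*11^(-1 )*41^1 = 41/33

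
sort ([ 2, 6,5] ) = [2 , 5, 6]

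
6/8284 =3/4142= 0.00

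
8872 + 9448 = 18320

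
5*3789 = 18945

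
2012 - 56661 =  - 54649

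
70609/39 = 70609/39 =1810.49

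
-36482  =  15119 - 51601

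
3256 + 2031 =5287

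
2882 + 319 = 3201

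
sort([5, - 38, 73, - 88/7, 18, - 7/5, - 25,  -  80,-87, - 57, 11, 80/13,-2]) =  [-87, - 80, - 57, - 38, - 25, - 88/7,- 2, - 7/5, 5,80/13, 11,18, 73 ] 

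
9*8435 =75915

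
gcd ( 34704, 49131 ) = 9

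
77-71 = 6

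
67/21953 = 67/21953 = 0.00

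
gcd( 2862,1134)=54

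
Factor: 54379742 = 2^1*27189871^1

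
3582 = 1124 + 2458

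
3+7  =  10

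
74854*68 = 5090072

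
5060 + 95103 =100163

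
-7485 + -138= -7623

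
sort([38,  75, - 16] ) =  [  -  16,38,75] 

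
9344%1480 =464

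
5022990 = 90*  55811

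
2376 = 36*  66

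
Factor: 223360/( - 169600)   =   - 5^( - 1)*53^ ( - 1)* 349^1  =  - 349/265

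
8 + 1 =9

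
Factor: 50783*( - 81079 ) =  - 4117434857 = - 43^1*89^1* 911^1 * 1181^1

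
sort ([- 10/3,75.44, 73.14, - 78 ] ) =[ - 78, - 10/3,  73.14,75.44 ] 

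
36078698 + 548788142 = 584866840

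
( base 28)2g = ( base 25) 2M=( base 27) 2i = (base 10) 72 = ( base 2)1001000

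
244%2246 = 244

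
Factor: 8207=29^1*283^1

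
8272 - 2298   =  5974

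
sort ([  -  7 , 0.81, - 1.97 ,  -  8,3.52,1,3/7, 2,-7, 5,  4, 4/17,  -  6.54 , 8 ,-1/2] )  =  [  -  8, - 7,- 7, - 6.54,-1.97, - 1/2, 4/17, 3/7 , 0.81,1,2, 3.52,4, 5, 8]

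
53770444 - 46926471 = 6843973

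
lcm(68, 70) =2380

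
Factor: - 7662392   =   - 2^3*929^1*1031^1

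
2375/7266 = 2375/7266  =  0.33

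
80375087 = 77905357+2469730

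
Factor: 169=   13^2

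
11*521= 5731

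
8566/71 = 120  +  46/71 = 120.65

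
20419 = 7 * 2917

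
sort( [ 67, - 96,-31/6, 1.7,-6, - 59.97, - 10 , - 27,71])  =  [ - 96, - 59.97, - 27, - 10,  -  6, - 31/6,  1.7, 67,71]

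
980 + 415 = 1395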